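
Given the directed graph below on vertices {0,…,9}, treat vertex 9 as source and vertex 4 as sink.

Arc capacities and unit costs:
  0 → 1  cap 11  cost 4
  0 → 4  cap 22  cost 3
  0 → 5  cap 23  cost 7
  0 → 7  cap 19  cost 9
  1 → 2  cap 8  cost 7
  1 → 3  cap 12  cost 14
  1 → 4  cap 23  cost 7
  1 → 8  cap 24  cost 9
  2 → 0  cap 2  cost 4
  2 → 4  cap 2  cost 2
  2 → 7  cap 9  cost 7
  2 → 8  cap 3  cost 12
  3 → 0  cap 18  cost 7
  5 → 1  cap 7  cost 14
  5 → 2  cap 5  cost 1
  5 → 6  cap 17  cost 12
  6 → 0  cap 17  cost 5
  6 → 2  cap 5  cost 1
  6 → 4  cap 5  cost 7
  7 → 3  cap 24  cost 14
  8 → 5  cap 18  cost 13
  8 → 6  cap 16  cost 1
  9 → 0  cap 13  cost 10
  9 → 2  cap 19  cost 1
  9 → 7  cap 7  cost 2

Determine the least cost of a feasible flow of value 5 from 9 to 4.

shortest-cost path #1: 9→2→4 push 2 @ unit cost 3 (adds 6)
shortest-cost path #2: 9→2→0→4 push 2 @ unit cost 8 (adds 16)
shortest-cost path #3: 9→0→4 push 1 @ unit cost 13 (adds 13)
total cost = 35

Minimum cost for 5 units: 35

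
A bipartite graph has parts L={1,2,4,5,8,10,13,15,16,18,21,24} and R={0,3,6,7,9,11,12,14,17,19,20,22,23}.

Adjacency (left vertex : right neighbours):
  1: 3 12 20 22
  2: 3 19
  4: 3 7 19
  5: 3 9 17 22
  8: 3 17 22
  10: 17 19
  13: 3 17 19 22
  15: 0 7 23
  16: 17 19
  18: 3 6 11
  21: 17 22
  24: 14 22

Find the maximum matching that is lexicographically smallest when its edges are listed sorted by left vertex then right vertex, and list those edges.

Lex-smallest maximum matching: {(1,12), (2,3), (4,7), (5,9), (8,17), (10,19), (13,22), (15,0), (18,6), (24,14)}

|M| = 10 (so the lex-smallest maximum matching has 10 edges)
process left vertices in ascending order; for each, take the smallest-labelled available neighbour that still permits 10 edges overall, or leave it unmatched if none does
lex-smallest matching: {1-12, 2-3, 4-7, 5-9, 8-17, 10-19, 13-22, 15-0, 18-6, 24-14}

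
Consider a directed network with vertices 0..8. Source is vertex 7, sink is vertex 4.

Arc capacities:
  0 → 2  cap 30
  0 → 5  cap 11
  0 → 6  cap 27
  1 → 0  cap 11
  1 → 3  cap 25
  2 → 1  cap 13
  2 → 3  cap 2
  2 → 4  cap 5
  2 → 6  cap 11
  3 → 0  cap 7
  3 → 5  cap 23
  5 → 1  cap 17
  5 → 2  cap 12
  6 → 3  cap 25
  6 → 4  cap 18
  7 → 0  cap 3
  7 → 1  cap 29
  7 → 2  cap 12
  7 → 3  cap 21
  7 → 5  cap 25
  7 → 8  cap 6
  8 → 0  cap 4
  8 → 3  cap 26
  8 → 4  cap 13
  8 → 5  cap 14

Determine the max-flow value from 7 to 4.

augment #1: 7→2→4 bottleneck 5, total now 5
augment #2: 7→8→4 bottleneck 6, total now 11
augment #3: 7→0→6→4 bottleneck 3, total now 14
augment #4: 7→2→6→4 bottleneck 7, total now 21
augment #5: 7→1→0→6→4 bottleneck 8, total now 29

Maximum flow value: 29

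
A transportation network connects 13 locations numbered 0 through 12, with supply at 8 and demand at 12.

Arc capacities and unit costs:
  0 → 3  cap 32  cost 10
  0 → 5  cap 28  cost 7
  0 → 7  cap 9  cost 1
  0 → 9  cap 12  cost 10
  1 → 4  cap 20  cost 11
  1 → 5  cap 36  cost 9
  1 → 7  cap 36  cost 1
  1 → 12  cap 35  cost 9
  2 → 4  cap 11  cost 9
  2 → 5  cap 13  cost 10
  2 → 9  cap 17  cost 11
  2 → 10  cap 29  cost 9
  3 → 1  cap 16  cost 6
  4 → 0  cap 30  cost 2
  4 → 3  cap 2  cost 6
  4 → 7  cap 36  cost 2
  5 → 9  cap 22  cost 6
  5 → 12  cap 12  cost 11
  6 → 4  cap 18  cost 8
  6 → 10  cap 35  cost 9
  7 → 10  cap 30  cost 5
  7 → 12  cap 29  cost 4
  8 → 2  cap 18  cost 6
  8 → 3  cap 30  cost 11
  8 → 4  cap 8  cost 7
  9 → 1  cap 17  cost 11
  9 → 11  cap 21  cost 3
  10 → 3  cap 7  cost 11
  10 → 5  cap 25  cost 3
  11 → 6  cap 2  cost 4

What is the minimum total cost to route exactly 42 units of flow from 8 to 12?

shortest-cost path #1: 8→4→7→12 push 8 @ unit cost 13 (adds 104)
shortest-cost path #2: 8→2→4→7→12 push 11 @ unit cost 21 (adds 231)
shortest-cost path #3: 8→3→1→7→12 push 10 @ unit cost 22 (adds 220)
shortest-cost path #4: 8→3→1→12 push 6 @ unit cost 26 (adds 156)
shortest-cost path #5: 8→2→5→12 push 7 @ unit cost 27 (adds 189)
total cost = 900

Minimum cost for 42 units: 900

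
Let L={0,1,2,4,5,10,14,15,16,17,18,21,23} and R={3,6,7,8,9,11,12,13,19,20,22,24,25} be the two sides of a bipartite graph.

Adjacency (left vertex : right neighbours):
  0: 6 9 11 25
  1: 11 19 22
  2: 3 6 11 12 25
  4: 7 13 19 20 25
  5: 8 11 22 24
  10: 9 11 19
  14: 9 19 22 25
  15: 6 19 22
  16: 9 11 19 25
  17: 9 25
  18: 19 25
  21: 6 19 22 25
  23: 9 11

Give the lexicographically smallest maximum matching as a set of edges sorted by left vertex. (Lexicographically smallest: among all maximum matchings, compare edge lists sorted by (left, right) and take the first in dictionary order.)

|M| = 9 (so the lex-smallest maximum matching has 9 edges)
process left vertices in ascending order; for each, take the smallest-labelled available neighbour that still permits 9 edges overall, or leave it unmatched if none does
lex-smallest matching: {0-6, 1-11, 2-3, 4-7, 5-8, 10-9, 14-19, 15-22, 16-25}

Lex-smallest maximum matching: {(0,6), (1,11), (2,3), (4,7), (5,8), (10,9), (14,19), (15,22), (16,25)}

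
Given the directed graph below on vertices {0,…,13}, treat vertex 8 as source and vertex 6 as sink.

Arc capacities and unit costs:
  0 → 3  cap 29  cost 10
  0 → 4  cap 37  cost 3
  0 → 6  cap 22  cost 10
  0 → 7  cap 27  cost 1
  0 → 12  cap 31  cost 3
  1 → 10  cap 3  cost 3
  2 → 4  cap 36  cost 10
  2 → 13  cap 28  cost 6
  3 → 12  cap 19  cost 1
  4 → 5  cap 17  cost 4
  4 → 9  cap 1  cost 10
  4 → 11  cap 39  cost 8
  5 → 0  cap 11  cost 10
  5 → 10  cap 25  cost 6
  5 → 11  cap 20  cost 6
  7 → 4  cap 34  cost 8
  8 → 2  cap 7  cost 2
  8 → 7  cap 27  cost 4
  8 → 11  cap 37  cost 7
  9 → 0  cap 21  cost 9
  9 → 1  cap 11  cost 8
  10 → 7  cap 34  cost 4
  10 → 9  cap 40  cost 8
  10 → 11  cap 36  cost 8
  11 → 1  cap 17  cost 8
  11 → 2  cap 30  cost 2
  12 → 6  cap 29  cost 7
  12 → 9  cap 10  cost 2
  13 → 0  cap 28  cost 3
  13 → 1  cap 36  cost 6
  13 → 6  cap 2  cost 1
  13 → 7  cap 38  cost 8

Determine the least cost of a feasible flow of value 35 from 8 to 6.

shortest-cost path #1: 8→2→13→6 push 2 @ unit cost 9 (adds 18)
shortest-cost path #2: 8→2→13→0→6 push 5 @ unit cost 21 (adds 105)
shortest-cost path #3: 8→11→2→13→0→6 push 17 @ unit cost 28 (adds 476)
shortest-cost path #4: 8→11→2→13→0→12→6 push 4 @ unit cost 28 (adds 112)
shortest-cost path #5: 8→7→4→5→0→12→6 push 7 @ unit cost 36 (adds 252)
total cost = 963

Minimum cost for 35 units: 963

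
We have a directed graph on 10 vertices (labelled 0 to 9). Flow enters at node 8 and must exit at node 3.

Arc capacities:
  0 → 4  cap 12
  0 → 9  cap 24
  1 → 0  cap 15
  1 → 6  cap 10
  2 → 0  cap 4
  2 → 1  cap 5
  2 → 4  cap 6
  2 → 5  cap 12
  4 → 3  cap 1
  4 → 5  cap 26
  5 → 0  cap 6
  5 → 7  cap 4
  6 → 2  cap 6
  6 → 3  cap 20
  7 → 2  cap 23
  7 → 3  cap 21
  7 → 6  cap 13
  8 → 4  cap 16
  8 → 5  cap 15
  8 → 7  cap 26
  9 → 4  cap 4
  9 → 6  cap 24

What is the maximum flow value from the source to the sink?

augment #1: 8→4→3 bottleneck 1, total now 1
augment #2: 8→7→3 bottleneck 21, total now 22
augment #3: 8→7→6→3 bottleneck 5, total now 27
augment #4: 8→5→7→6→3 bottleneck 4, total now 31
augment #5: 8→5→0→9→6→3 bottleneck 6, total now 37

Maximum flow value: 37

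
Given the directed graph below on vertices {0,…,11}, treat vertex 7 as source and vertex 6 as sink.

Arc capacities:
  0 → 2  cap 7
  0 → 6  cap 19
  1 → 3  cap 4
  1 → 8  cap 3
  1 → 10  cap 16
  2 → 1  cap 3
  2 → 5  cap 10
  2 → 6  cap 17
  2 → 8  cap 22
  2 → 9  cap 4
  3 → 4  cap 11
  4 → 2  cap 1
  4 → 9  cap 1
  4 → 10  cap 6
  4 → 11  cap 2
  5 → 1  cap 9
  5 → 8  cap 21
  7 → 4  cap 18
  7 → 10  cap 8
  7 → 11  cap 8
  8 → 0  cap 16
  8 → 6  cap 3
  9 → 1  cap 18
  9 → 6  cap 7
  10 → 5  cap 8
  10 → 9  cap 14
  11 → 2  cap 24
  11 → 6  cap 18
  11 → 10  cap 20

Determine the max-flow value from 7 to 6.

augment #1: 7→11→6 bottleneck 8, total now 8
augment #2: 7→4→2→6 bottleneck 1, total now 9
augment #3: 7→4→9→6 bottleneck 1, total now 10
augment #4: 7→4→11→6 bottleneck 2, total now 12
augment #5: 7→10→9→6 bottleneck 6, total now 18
augment #6: 7→10→5→8→6 bottleneck 2, total now 20
augment #7: 7→4→10→5→8→6 bottleneck 1, total now 21
augment #8: 7→4→10→5→8→0→6 bottleneck 5, total now 26

Maximum flow value: 26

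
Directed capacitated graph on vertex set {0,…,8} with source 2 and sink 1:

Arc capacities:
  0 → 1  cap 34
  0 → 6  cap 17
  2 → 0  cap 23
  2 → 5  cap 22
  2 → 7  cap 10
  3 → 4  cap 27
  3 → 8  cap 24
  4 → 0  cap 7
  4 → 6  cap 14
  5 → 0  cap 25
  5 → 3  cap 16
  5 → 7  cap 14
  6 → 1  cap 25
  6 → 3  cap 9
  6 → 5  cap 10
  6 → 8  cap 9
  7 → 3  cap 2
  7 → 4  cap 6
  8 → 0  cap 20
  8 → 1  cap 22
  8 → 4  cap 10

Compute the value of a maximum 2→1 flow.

Maximum flow value: 53

augment #1: 2→0→1 bottleneck 23, total now 23
augment #2: 2→5→0→1 bottleneck 11, total now 34
augment #3: 2→5→0→6→1 bottleneck 11, total now 45
augment #4: 2→7→3→8→1 bottleneck 2, total now 47
augment #5: 2→7→4→6→1 bottleneck 6, total now 53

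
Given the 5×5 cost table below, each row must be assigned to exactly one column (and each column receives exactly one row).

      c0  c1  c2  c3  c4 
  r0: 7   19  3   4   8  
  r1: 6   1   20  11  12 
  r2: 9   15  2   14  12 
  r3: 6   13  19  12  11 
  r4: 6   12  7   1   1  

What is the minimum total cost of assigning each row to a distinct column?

Minimum assignment cost: 14

optimal assignment: row0→col3 (cost 4), row1→col1 (cost 1), row2→col2 (cost 2), row3→col0 (cost 6), row4→col4 (cost 1)
total = 4 + 1 + 2 + 6 + 1 = 14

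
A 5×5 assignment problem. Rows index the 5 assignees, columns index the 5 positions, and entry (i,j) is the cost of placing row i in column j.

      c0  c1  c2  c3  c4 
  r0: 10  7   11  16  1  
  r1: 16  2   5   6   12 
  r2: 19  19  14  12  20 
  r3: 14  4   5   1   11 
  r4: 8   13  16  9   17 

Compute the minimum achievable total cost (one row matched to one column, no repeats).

Minimum assignment cost: 26

optimal assignment: row0→col4 (cost 1), row1→col1 (cost 2), row2→col2 (cost 14), row3→col3 (cost 1), row4→col0 (cost 8)
total = 1 + 2 + 14 + 1 + 8 = 26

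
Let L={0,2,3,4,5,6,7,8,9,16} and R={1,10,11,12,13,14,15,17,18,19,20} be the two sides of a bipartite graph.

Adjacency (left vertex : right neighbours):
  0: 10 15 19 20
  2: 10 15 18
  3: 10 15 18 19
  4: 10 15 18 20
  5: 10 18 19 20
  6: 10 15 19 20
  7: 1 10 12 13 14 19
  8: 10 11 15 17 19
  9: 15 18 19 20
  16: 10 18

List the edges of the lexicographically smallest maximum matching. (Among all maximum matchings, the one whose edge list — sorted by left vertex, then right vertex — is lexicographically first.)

|M| = 7 (so the lex-smallest maximum matching has 7 edges)
process left vertices in ascending order; for each, take the smallest-labelled available neighbour that still permits 7 edges overall, or leave it unmatched if none does
lex-smallest matching: {0-10, 2-15, 3-18, 4-20, 5-19, 7-1, 8-11}

Lex-smallest maximum matching: {(0,10), (2,15), (3,18), (4,20), (5,19), (7,1), (8,11)}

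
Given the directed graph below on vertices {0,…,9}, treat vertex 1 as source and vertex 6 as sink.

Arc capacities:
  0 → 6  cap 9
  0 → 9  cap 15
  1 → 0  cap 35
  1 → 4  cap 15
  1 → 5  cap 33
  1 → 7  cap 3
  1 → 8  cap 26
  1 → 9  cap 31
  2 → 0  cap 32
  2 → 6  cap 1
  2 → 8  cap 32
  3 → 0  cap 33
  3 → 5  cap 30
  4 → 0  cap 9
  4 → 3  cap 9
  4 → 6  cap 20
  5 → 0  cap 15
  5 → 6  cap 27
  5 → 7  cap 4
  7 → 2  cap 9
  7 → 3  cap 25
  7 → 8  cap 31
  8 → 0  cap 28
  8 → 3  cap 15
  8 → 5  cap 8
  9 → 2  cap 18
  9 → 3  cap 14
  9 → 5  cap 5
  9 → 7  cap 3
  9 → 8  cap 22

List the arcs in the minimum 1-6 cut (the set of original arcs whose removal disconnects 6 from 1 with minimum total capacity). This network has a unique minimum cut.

Min-cut arcs: {(0,6), (1,4), (2,6), (5,6)} (total capacity 52)

augment #1: 1→0→6 push 9
augment #2: 1→4→6 push 15
augment #3: 1→5→6 push 27
augment #4: 1→7→2→6 push 1
max flow = 52; residual-reachable set from 1 gives S-side
cut edges (S→T): {(0,6), (1,4), (2,6), (5,6)} total cap 52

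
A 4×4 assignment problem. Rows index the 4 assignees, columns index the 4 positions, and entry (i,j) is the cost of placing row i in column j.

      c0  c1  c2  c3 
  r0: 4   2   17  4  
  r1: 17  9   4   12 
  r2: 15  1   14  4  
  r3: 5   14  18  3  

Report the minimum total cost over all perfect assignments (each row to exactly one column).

Minimum assignment cost: 12

optimal assignment: row0→col0 (cost 4), row1→col2 (cost 4), row2→col1 (cost 1), row3→col3 (cost 3)
total = 4 + 4 + 1 + 3 = 12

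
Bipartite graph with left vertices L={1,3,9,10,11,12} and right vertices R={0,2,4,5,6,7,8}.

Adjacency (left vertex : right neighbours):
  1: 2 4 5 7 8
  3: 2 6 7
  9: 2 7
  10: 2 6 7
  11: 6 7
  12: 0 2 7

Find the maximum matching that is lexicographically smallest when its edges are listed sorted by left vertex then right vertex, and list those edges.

Lex-smallest maximum matching: {(1,4), (3,2), (9,7), (10,6), (12,0)}

|M| = 5 (so the lex-smallest maximum matching has 5 edges)
process left vertices in ascending order; for each, take the smallest-labelled available neighbour that still permits 5 edges overall, or leave it unmatched if none does
lex-smallest matching: {1-4, 3-2, 9-7, 10-6, 12-0}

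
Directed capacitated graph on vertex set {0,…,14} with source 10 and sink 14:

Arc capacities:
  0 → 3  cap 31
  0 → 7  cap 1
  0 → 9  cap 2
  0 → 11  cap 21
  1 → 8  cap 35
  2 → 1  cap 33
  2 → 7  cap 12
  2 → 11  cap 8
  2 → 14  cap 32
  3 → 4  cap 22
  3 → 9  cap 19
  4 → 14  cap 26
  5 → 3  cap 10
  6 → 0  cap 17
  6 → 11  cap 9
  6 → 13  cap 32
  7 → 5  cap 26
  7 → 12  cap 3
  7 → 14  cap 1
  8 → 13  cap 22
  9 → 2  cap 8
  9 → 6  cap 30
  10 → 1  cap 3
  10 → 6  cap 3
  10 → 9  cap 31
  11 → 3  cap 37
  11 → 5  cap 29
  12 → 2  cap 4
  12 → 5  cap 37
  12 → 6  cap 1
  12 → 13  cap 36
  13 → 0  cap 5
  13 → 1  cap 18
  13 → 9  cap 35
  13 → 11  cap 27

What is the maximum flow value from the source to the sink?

Maximum flow value: 31

augment #1: 10→9→2→14 bottleneck 8, total now 8
augment #2: 10→6→0→7→14 bottleneck 1, total now 9
augment #3: 10→6→0→3→4→14 bottleneck 2, total now 11
augment #4: 10→9→6→0→3→4→14 bottleneck 14, total now 25
augment #5: 10→9→6→11→3→4→14 bottleneck 6, total now 31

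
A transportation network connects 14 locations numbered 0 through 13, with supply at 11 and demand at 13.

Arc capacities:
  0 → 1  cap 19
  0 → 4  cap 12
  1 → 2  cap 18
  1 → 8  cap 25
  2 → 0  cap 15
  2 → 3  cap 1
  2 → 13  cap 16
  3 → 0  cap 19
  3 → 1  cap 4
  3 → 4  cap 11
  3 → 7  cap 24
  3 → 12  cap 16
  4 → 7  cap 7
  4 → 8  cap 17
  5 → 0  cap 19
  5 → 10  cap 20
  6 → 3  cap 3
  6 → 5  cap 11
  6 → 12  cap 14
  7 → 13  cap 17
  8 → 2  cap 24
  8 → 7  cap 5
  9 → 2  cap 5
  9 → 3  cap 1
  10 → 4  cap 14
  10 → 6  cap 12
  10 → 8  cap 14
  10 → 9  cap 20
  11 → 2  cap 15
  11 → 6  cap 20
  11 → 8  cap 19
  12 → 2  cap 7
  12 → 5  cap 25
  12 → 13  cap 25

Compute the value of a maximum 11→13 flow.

augment #1: 11→2→13 bottleneck 15, total now 15
augment #2: 11→6→12→13 bottleneck 14, total now 29
augment #3: 11→8→2→13 bottleneck 1, total now 30
augment #4: 11→8→7→13 bottleneck 5, total now 35
augment #5: 11→6→3→7→13 bottleneck 3, total now 38
augment #6: 11→8→2→3→7→13 bottleneck 1, total now 39
augment #7: 11→6→5→0→4→7→13 bottleneck 3, total now 42
augment #8: 11→8→2→0→4→7→13 bottleneck 4, total now 46
augment #9: 11→8→2→0→5→10→9→3→7→13 bottleneck 1, total now 47

Maximum flow value: 47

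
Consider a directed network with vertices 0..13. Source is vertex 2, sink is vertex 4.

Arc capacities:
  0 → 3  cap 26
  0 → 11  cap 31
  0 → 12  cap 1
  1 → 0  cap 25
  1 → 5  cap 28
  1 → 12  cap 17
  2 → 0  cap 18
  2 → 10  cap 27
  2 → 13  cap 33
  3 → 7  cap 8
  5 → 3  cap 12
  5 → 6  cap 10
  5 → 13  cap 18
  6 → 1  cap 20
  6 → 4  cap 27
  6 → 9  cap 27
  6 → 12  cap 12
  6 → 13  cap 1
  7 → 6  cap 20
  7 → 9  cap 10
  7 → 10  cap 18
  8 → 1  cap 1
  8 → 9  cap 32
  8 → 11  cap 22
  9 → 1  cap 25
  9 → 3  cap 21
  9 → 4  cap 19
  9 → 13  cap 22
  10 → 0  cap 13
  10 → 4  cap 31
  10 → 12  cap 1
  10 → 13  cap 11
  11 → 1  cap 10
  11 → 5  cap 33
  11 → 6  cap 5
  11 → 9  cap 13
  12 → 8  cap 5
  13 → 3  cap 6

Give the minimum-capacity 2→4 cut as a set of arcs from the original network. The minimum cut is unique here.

Min-cut arcs: {(2,0), (2,10), (13,3)} (total capacity 51)

augment #1: 2→10→4 push 27
augment #2: 2→0→11→6→4 push 5
augment #3: 2→0→11→9→4 push 13
augment #4: 2→13→3→7→6→4 push 6
max flow = 51; residual-reachable set from 2 gives S-side
cut edges (S→T): {(2,0), (2,10), (13,3)} total cap 51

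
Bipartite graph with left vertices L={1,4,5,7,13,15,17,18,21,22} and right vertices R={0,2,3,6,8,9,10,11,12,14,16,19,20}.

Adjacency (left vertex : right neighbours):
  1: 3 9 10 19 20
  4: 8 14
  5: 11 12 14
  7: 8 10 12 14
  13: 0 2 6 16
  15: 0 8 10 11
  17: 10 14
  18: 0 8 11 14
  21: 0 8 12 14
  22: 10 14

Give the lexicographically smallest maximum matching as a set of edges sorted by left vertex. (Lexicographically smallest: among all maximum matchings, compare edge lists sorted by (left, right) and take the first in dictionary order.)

Lex-smallest maximum matching: {(1,3), (4,8), (5,11), (7,10), (13,2), (15,0), (17,14), (21,12)}

|M| = 8 (so the lex-smallest maximum matching has 8 edges)
process left vertices in ascending order; for each, take the smallest-labelled available neighbour that still permits 8 edges overall, or leave it unmatched if none does
lex-smallest matching: {1-3, 4-8, 5-11, 7-10, 13-2, 15-0, 17-14, 21-12}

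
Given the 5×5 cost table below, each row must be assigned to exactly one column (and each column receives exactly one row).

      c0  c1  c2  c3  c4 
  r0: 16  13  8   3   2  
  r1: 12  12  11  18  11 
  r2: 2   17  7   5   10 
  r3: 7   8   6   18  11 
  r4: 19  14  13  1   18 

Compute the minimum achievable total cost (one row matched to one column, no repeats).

Minimum assignment cost: 23

optimal assignment: row0→col4 (cost 2), row1→col1 (cost 12), row2→col0 (cost 2), row3→col2 (cost 6), row4→col3 (cost 1)
total = 2 + 12 + 2 + 6 + 1 = 23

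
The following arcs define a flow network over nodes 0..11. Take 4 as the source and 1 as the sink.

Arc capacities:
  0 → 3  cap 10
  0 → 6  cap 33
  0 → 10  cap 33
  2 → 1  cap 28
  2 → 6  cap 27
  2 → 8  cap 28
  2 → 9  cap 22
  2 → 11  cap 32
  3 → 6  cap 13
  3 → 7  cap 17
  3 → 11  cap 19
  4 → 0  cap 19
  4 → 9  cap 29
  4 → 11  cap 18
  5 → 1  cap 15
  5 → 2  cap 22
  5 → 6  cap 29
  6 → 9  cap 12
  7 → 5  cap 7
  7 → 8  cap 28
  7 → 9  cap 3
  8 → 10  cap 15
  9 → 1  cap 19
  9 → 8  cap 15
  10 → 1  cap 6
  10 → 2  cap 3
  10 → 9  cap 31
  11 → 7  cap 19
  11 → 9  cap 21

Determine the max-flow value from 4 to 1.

augment #1: 4→9→1 bottleneck 19, total now 19
augment #2: 4→0→10→1 bottleneck 6, total now 25
augment #3: 4→0→10→2→1 bottleneck 3, total now 28
augment #4: 4→11→7→5→1 bottleneck 7, total now 35

Maximum flow value: 35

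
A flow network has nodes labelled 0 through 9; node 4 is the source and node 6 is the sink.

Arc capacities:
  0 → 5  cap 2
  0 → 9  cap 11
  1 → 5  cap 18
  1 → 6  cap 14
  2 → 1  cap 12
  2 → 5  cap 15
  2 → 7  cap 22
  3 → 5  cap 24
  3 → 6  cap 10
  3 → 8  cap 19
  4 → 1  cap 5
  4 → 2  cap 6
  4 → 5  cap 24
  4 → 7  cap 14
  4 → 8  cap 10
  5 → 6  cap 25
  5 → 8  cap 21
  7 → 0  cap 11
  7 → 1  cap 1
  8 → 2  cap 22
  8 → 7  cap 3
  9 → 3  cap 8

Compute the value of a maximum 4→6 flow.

Maximum flow value: 47

augment #1: 4→1→6 bottleneck 5, total now 5
augment #2: 4→5→6 bottleneck 24, total now 29
augment #3: 4→2→1→6 bottleneck 6, total now 35
augment #4: 4→7→1→6 bottleneck 1, total now 36
augment #5: 4→7→0→5→6 bottleneck 1, total now 37
augment #6: 4→8→2→1→6 bottleneck 2, total now 39
augment #7: 4→7→0→9→3→6 bottleneck 8, total now 47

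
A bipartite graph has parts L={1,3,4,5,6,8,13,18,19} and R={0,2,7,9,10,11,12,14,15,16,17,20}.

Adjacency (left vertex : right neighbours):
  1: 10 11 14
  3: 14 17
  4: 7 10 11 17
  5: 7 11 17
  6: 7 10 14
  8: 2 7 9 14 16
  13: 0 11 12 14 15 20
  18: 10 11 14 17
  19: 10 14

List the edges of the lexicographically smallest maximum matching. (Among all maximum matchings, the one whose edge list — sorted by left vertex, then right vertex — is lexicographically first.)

|M| = 7 (so the lex-smallest maximum matching has 7 edges)
process left vertices in ascending order; for each, take the smallest-labelled available neighbour that still permits 7 edges overall, or leave it unmatched if none does
lex-smallest matching: {1-10, 3-14, 4-7, 5-11, 8-2, 13-0, 18-17}

Lex-smallest maximum matching: {(1,10), (3,14), (4,7), (5,11), (8,2), (13,0), (18,17)}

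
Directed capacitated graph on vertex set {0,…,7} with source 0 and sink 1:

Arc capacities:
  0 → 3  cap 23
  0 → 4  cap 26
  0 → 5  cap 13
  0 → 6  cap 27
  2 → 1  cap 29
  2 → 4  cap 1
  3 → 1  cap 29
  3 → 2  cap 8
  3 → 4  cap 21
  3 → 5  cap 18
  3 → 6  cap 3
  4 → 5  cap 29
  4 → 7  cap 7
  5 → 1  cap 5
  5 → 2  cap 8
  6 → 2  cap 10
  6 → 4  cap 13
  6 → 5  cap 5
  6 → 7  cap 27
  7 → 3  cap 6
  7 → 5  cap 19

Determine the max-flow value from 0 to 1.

Maximum flow value: 52

augment #1: 0→3→1 bottleneck 23, total now 23
augment #2: 0→5→1 bottleneck 5, total now 28
augment #3: 0→5→2→1 bottleneck 8, total now 36
augment #4: 0→6→2→1 bottleneck 10, total now 46
augment #5: 0→4→7→3→1 bottleneck 6, total now 52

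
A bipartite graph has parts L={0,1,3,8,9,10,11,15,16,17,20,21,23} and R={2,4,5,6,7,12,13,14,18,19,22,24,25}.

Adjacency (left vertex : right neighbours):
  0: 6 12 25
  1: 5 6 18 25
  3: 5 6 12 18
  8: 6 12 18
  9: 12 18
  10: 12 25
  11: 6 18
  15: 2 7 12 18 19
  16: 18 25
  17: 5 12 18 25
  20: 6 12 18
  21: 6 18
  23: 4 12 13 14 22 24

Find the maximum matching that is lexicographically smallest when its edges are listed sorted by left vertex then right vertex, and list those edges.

|M| = 7 (so the lex-smallest maximum matching has 7 edges)
process left vertices in ascending order; for each, take the smallest-labelled available neighbour that still permits 7 edges overall, or leave it unmatched if none does
lex-smallest matching: {0-6, 1-5, 3-12, 8-18, 10-25, 15-2, 23-4}

Lex-smallest maximum matching: {(0,6), (1,5), (3,12), (8,18), (10,25), (15,2), (23,4)}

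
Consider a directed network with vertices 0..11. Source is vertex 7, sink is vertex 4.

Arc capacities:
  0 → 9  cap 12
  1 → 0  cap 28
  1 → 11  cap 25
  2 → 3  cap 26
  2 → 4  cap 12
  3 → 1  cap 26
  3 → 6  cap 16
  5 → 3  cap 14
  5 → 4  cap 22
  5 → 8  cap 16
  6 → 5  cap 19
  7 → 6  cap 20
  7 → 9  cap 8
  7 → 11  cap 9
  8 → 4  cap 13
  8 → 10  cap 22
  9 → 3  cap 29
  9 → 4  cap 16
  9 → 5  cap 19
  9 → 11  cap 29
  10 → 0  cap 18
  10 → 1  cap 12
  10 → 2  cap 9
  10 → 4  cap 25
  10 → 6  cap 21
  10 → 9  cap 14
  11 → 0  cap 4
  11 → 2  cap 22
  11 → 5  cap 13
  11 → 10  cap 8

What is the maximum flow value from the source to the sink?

Maximum flow value: 36

augment #1: 7→9→4 bottleneck 8, total now 8
augment #2: 7→6→5→4 bottleneck 19, total now 27
augment #3: 7→11→2→4 bottleneck 9, total now 36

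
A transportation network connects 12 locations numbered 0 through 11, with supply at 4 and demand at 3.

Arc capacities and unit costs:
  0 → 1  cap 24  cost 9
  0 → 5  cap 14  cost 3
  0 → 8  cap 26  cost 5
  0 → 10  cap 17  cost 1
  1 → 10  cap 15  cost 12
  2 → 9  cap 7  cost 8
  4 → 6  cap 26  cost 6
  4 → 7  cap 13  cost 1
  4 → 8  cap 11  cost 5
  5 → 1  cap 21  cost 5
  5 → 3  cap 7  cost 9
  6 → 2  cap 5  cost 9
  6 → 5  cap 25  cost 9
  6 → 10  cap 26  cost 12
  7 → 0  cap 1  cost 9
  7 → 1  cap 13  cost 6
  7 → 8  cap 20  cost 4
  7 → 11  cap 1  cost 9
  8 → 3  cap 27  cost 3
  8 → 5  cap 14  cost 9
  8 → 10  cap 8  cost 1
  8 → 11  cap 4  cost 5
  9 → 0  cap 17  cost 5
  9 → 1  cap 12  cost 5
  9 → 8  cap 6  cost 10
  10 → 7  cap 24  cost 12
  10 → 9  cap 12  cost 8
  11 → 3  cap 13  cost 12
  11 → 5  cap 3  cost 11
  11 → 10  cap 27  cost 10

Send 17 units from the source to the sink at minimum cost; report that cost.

Minimum cost for 17 units: 136

shortest-cost path #1: 4→8→3 push 11 @ unit cost 8 (adds 88)
shortest-cost path #2: 4→7→8→3 push 6 @ unit cost 8 (adds 48)
total cost = 136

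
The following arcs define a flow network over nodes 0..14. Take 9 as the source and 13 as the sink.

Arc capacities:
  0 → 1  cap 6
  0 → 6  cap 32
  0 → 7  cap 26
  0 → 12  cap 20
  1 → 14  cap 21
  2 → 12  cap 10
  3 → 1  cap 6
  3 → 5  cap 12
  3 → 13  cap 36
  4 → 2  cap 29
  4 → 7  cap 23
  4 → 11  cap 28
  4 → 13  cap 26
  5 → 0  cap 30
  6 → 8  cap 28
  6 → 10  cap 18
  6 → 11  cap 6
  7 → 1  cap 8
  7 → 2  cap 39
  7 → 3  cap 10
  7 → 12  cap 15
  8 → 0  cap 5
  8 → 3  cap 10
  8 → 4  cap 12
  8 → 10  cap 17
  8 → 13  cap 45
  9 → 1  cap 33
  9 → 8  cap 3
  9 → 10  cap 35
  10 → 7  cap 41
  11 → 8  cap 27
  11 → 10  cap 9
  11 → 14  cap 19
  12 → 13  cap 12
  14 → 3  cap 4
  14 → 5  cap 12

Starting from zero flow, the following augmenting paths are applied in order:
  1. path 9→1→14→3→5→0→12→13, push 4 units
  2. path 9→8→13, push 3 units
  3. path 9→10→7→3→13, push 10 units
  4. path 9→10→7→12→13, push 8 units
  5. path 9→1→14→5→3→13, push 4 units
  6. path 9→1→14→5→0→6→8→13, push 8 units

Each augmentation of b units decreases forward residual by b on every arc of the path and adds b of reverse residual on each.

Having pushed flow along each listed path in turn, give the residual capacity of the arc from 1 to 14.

after path 1 (9→1→14→3→5→0→12→13, push 4): res(1,14)=17
after path 2 (9→8→13, push 3): res(1,14)=17
after path 3 (9→10→7→3→13, push 10): res(1,14)=17
after path 4 (9→10→7→12→13, push 8): res(1,14)=17
after path 5 (9→1→14→5→3→13, push 4): res(1,14)=13
after path 6 (9→1→14→5→0→6→8→13, push 8): res(1,14)=5

Residual capacity of (1,14): 5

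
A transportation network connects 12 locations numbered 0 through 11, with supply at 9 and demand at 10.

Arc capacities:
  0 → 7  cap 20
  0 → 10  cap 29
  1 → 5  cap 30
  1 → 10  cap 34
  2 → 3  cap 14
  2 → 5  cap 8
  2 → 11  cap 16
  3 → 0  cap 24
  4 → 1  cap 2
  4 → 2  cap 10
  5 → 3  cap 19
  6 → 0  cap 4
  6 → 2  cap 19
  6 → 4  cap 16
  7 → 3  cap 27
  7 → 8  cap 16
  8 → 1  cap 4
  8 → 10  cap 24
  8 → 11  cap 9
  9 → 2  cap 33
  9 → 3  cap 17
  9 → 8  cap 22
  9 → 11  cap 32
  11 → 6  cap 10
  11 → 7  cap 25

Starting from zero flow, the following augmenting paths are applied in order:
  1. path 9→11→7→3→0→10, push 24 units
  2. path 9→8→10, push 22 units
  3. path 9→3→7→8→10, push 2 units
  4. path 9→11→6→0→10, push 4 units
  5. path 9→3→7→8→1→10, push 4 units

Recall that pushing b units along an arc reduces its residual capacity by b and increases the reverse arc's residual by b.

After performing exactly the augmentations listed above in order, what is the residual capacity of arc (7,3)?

after path 1 (9→11→7→3→0→10, push 24): res(7,3)=3
after path 2 (9→8→10, push 22): res(7,3)=3
after path 3 (9→3→7→8→10, push 2): res(7,3)=5
after path 4 (9→11→6→0→10, push 4): res(7,3)=5
after path 5 (9→3→7→8→1→10, push 4): res(7,3)=9

Residual capacity of (7,3): 9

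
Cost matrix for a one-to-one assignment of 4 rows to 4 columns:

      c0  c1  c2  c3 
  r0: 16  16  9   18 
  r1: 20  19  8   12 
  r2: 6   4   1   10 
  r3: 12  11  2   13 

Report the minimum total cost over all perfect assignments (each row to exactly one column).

optimal assignment: row0→col0 (cost 16), row1→col3 (cost 12), row2→col1 (cost 4), row3→col2 (cost 2)
total = 16 + 12 + 4 + 2 = 34

Minimum assignment cost: 34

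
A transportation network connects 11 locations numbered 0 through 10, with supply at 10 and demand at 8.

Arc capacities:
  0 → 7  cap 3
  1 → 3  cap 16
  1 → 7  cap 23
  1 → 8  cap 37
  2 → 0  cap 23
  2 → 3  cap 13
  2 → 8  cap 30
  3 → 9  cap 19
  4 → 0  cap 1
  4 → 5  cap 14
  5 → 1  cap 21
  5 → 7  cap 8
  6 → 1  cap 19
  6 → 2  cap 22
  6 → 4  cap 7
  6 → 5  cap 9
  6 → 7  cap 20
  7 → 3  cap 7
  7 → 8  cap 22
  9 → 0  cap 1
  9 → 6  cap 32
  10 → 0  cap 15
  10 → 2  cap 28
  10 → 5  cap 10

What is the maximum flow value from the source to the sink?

Maximum flow value: 41

augment #1: 10→2→8 bottleneck 28, total now 28
augment #2: 10→0→7→8 bottleneck 3, total now 31
augment #3: 10→5→1→8 bottleneck 10, total now 41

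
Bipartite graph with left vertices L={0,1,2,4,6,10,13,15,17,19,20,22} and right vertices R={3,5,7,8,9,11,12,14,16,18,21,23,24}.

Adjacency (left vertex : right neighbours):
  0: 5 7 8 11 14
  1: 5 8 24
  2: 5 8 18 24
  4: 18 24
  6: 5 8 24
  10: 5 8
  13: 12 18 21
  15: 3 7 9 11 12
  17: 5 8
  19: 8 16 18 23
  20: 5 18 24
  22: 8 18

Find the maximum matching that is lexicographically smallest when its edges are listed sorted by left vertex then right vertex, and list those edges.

Lex-smallest maximum matching: {(0,7), (1,5), (2,8), (4,18), (6,24), (13,12), (15,3), (19,16)}

|M| = 8 (so the lex-smallest maximum matching has 8 edges)
process left vertices in ascending order; for each, take the smallest-labelled available neighbour that still permits 8 edges overall, or leave it unmatched if none does
lex-smallest matching: {0-7, 1-5, 2-8, 4-18, 6-24, 13-12, 15-3, 19-16}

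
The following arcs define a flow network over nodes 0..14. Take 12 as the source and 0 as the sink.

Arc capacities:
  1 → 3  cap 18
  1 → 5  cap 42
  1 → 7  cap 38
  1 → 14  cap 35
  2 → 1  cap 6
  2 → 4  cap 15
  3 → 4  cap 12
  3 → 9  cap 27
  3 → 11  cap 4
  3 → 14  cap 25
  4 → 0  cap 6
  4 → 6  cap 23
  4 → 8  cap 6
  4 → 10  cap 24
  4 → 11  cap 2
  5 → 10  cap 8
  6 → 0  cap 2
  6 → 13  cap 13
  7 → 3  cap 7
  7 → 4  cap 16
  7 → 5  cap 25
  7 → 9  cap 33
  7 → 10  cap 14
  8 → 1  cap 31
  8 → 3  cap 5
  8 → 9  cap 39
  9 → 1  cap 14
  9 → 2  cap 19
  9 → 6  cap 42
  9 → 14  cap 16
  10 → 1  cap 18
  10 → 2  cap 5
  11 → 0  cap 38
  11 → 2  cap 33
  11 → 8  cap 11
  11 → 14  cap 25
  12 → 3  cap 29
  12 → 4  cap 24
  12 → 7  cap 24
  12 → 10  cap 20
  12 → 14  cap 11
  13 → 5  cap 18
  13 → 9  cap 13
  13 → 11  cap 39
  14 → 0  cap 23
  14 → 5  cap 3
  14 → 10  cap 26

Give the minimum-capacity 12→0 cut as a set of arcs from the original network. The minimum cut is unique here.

Min-cut arcs: {(3,11), (4,0), (4,11), (6,0), (6,13), (14,0)} (total capacity 50)

augment #1: 12→4→0 push 6
augment #2: 12→14→0 push 11
augment #3: 12→3→11→0 push 4
augment #4: 12→3→14→0 push 12
augment #5: 12→4→6→0 push 2
augment #6: 12→4→11→0 push 2
augment #7: 12→4→6→13→11→0 push 13
max flow = 50; residual-reachable set from 12 gives S-side
cut edges (S→T): {(3,11), (4,0), (4,11), (6,0), (6,13), (14,0)} total cap 50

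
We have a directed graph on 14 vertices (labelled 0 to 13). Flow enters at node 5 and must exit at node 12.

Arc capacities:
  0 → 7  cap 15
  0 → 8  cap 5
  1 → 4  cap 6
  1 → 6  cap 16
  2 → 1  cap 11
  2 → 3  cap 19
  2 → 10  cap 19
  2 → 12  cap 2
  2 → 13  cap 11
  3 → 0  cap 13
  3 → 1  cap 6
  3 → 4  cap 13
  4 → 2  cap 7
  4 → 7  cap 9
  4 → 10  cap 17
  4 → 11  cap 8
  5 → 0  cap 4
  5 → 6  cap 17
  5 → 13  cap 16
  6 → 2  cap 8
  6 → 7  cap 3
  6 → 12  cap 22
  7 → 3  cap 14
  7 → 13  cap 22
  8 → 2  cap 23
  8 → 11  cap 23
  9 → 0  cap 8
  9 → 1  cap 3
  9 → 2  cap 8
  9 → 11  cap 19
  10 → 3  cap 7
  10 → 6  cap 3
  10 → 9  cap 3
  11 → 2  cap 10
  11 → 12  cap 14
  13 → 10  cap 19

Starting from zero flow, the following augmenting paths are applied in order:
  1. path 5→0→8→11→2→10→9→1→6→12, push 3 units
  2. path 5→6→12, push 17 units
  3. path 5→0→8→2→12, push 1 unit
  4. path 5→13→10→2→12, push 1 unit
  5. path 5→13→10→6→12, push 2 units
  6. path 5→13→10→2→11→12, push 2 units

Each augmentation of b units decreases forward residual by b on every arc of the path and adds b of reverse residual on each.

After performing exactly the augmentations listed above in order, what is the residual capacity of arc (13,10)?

Residual capacity of (13,10): 14

after path 1 (5→0→8→11→2→10→9→1→6→12, push 3): res(13,10)=19
after path 2 (5→6→12, push 17): res(13,10)=19
after path 3 (5→0→8→2→12, push 1): res(13,10)=19
after path 4 (5→13→10→2→12, push 1): res(13,10)=18
after path 5 (5→13→10→6→12, push 2): res(13,10)=16
after path 6 (5→13→10→2→11→12, push 2): res(13,10)=14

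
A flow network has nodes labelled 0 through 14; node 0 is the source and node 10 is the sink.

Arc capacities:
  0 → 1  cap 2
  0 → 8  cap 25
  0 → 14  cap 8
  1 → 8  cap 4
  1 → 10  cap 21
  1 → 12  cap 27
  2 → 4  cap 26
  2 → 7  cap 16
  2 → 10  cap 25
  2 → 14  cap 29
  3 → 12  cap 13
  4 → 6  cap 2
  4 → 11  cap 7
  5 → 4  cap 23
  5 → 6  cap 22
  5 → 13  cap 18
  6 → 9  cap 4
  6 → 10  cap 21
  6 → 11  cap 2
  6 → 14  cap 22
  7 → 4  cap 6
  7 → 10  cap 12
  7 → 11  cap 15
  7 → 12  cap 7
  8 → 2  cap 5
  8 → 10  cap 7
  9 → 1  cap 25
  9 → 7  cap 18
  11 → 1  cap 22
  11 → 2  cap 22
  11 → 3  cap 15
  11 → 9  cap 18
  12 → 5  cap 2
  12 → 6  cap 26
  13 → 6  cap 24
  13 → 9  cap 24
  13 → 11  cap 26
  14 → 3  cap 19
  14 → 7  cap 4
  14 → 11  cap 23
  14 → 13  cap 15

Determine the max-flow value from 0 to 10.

augment #1: 0→1→10 bottleneck 2, total now 2
augment #2: 0→8→10 bottleneck 7, total now 9
augment #3: 0→8→2→10 bottleneck 5, total now 14
augment #4: 0→14→7→10 bottleneck 4, total now 18
augment #5: 0→14→11→1→10 bottleneck 4, total now 22

Maximum flow value: 22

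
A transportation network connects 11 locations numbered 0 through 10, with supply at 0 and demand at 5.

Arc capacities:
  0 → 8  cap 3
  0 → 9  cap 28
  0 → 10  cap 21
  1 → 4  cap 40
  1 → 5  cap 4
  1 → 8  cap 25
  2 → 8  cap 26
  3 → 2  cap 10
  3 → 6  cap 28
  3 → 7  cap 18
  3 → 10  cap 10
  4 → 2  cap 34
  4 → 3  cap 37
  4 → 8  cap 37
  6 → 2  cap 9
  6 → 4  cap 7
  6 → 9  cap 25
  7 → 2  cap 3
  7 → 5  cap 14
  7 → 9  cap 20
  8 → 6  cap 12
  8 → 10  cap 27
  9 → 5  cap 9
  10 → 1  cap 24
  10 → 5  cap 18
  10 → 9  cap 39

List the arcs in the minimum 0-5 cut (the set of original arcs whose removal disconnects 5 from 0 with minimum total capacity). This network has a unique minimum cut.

augment #1: 0→9→5 push 9
augment #2: 0→10→5 push 18
augment #3: 0→10→1→5 push 3
augment #4: 0→8→10→1→5 push 1
augment #5: 0→8→6→4→3→7→5 push 2
max flow = 33; residual-reachable set from 0 gives S-side
cut edges (S→T): {(0,8), (0,10), (9,5)} total cap 33

Min-cut arcs: {(0,8), (0,10), (9,5)} (total capacity 33)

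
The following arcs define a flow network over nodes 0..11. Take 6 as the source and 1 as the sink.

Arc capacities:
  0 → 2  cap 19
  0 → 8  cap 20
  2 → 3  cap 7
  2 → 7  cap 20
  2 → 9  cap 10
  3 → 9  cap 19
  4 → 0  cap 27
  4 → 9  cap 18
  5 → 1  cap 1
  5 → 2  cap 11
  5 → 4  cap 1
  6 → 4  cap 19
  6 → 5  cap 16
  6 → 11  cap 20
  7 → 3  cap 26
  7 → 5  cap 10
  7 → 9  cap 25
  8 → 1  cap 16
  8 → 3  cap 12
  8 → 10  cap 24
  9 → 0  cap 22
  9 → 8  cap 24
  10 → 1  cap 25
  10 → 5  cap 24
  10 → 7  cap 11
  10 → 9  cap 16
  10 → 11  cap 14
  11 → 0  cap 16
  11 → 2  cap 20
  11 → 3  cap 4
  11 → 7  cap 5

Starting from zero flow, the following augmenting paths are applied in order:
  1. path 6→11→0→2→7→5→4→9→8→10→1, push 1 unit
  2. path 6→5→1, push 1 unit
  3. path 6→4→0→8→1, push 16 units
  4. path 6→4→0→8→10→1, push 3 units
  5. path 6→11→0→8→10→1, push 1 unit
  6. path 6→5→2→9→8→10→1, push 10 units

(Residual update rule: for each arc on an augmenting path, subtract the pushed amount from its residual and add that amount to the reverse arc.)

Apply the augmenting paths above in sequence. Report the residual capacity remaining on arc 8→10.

after path 1 (6→11→0→2→7→5→4→9→8→10→1, push 1): res(8,10)=23
after path 2 (6→5→1, push 1): res(8,10)=23
after path 3 (6→4→0→8→1, push 16): res(8,10)=23
after path 4 (6→4→0→8→10→1, push 3): res(8,10)=20
after path 5 (6→11→0→8→10→1, push 1): res(8,10)=19
after path 6 (6→5→2→9→8→10→1, push 10): res(8,10)=9

Residual capacity of (8,10): 9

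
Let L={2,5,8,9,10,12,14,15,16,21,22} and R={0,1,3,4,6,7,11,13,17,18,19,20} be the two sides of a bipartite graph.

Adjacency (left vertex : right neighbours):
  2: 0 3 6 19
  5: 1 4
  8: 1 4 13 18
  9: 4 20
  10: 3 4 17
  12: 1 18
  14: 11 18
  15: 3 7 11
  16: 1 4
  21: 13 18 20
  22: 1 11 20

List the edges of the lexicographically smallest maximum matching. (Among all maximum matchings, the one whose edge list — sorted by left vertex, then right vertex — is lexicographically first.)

Lex-smallest maximum matching: {(2,0), (5,1), (8,4), (9,20), (10,3), (12,18), (14,11), (15,7), (21,13)}

|M| = 9 (so the lex-smallest maximum matching has 9 edges)
process left vertices in ascending order; for each, take the smallest-labelled available neighbour that still permits 9 edges overall, or leave it unmatched if none does
lex-smallest matching: {2-0, 5-1, 8-4, 9-20, 10-3, 12-18, 14-11, 15-7, 21-13}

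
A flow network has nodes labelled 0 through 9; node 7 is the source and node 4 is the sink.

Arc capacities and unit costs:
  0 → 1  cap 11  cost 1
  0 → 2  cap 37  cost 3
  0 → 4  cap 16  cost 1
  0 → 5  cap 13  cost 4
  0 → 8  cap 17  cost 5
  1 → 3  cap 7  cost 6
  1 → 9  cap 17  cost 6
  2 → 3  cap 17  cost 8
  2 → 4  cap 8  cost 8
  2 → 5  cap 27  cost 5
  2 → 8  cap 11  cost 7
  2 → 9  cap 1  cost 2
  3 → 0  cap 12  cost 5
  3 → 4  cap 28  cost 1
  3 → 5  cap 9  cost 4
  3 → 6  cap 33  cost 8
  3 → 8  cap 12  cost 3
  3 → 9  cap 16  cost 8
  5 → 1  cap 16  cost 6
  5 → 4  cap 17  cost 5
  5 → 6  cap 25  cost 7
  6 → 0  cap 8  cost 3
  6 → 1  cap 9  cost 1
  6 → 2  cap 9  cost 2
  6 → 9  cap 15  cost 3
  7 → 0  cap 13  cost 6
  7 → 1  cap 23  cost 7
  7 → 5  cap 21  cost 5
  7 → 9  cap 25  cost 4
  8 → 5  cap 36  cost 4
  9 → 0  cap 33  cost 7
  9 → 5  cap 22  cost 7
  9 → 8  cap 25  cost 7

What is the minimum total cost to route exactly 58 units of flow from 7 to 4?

shortest-cost path #1: 7→0→4 push 13 @ unit cost 7 (adds 91)
shortest-cost path #2: 7→5→4 push 17 @ unit cost 10 (adds 170)
shortest-cost path #3: 7→9→0→4 push 3 @ unit cost 12 (adds 36)
shortest-cost path #4: 7→1→3→4 push 7 @ unit cost 14 (adds 98)
shortest-cost path #5: 7→9→0→2→4 push 8 @ unit cost 22 (adds 176)
shortest-cost path #6: 7→9→0→2→3→4 push 10 @ unit cost 23 (adds 230)
total cost = 801

Minimum cost for 58 units: 801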